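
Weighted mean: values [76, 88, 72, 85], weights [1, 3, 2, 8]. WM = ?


Numerator = 76*1 + 88*3 + 72*2 + 85*8 = 1164
Denominator = 1 + 3 + 2 + 8 = 14
WM = 1164/14 = 83.1429

WM = 83.1429


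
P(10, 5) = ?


P(10,5) = 10!/5!
= 3628800/120
= 30240

P(10,5) = 30240


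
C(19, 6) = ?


C(19,6) = 19!/(6! × 13!)
= 121645100408832000/(720 × 6227020800)
= 27132

C(19,6) = 27132


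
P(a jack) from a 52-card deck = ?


4 jacks in 52 cards
P = 4/52 = 0.0769

P = 0.0769


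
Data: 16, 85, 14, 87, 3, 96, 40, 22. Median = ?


Sorted: 3, 14, 16, 22, 40, 85, 87, 96
n = 8 (even)
Middle values: 22 and 40
Median = (22+40)/2 = 31.0000

Median = 31.0000


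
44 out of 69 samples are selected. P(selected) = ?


P = 44/69 = 0.6377

P = 0.6377


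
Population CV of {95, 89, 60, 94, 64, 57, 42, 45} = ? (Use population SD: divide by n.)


Mean = 68.2500
SD = 20.1603
CV = (20.1603/68.2500)*100 = 29.5389%

CV = 29.5389%


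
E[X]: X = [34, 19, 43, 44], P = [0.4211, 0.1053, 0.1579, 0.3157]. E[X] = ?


E[X] = 34*0.4211 + 19*0.1053 + 43*0.1579 + 44*0.3157
= 14.3174 + 2.0007 + 6.7897 + 13.8908
= 36.9986

E[X] = 36.9986


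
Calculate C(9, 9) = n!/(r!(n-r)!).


C(9,9) = 9!/(9! × 0!)
= 362880/(362880 × 1)
= 1

C(9,9) = 1


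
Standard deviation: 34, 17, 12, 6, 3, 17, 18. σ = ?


Mean = 15.2857
Variance = 87.3469
SD = sqrt(87.3469) = 9.3460

SD = 9.3460


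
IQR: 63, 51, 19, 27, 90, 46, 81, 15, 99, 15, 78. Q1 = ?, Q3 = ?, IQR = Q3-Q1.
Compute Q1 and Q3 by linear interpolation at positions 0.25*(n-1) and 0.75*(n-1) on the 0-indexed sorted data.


Sorted: 15, 15, 19, 27, 46, 51, 63, 78, 81, 90, 99
Q1 (25th %ile) = 23.0000
Q3 (75th %ile) = 79.5000
IQR = 79.5000 - 23.0000 = 56.5000

IQR = 56.5000


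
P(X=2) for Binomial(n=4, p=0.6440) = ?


C(4,2) = 6
p^2 = 0.414736
(1-p)^2 = 0.126736
P = 6 * 0.414736 * 0.126736 = 0.3154

P(X=2) = 0.3154


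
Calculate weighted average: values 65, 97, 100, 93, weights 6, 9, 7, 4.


Numerator = 65*6 + 97*9 + 100*7 + 93*4 = 2335
Denominator = 6 + 9 + 7 + 4 = 26
WM = 2335/26 = 89.8077

WM = 89.8077


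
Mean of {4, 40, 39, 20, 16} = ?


Sum = 4 + 40 + 39 + 20 + 16 = 119
n = 5
Mean = 119/5 = 23.8000

Mean = 23.8000


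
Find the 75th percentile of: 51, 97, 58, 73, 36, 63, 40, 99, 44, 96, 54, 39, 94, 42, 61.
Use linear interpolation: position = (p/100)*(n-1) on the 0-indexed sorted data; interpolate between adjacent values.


Sorted: 36, 39, 40, 42, 44, 51, 54, 58, 61, 63, 73, 94, 96, 97, 99
n = 15
Index = 75/100 * 14 = 10.5000
Lower = data[10] = 73, Upper = data[11] = 94
P75 = 73 + 0.5000*(21) = 83.5000

P75 = 83.5000


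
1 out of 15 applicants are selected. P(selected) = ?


P = 1/15 = 0.0667

P = 0.0667


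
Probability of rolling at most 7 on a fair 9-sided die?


Favorable outcomes (roll ≤ 7): 7
Total outcomes = 9
P = 7/9 = 0.7778

P = 0.7778


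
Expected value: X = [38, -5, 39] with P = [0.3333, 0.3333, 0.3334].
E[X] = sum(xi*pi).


E[X] = 38*0.3333 - 5*0.3333 + 39*0.3334
= 12.6654 - 1.6665 + 13.0026
= 24.0015

E[X] = 24.0015


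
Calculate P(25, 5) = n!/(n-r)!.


P(25,5) = 25!/20!
= 15511210043330985984000000/2432902008176640000
= 6375600

P(25,5) = 6375600


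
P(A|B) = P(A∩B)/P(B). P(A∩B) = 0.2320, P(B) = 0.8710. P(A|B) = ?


P(A|B) = 0.2320/0.8710 = 0.2664

P(A|B) = 0.2664


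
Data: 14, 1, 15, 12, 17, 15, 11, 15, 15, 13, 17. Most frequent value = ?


Frequencies: 1:1, 11:1, 12:1, 13:1, 14:1, 15:4, 17:2
Max frequency = 4
Mode = 15

Mode = 15


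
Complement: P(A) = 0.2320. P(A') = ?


P(not A) = 1 - 0.2320 = 0.7680

P(not A) = 0.7680


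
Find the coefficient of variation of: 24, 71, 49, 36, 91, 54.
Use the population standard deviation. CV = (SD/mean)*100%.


Mean = 54.1667
SD = 22.0107
CV = (22.0107/54.1667)*100 = 40.6352%

CV = 40.6352%


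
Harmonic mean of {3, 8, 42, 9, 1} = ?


Sum of reciprocals = 1/3 + 1/8 + 1/42 + 1/9 + 1/1 = 1.593254
HM = 5/1.593254 = 3.1382

HM = 3.1382


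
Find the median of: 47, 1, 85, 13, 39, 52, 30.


Sorted: 1, 13, 30, 39, 47, 52, 85
n = 7 (odd)
Middle value = 39

Median = 39


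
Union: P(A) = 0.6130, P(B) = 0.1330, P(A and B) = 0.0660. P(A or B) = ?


P(A∪B) = 0.6130 + 0.1330 - 0.0660
= 0.7460 - 0.0660
= 0.6800

P(A∪B) = 0.6800


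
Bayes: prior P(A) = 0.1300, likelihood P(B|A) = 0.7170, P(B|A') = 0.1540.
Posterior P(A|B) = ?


P(B) = P(B|A)*P(A) + P(B|A')*P(A')
= 0.7170*0.1300 + 0.1540*0.8700
= 0.093210 + 0.133980 = 0.227190
P(A|B) = 0.093210/0.227190 = 0.4103

P(A|B) = 0.4103


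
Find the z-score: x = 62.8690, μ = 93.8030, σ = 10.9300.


z = (62.8690 - 93.8030)/10.9300
= -30.9340/10.9300
= -2.8302

z = -2.8302


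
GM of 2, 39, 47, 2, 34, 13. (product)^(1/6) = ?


Product = 2 × 39 × 47 × 2 × 34 × 13 = 3240744
GM = 3240744^(1/6) = 12.1649

GM = 12.1649


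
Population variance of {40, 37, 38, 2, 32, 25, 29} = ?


Mean = 29.0000
Squared deviations: 121.0000, 64.0000, 81.0000, 729.0000, 9.0000, 16.0000, 0
Sum = 1020.0000
Variance = 1020.0000/7 = 145.7143

Variance = 145.7143


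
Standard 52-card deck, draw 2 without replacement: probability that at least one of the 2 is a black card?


P(at least one) = 1 - P(none)
P(none) = (26/52) × (25/51) = 0.245098
P(at least one) = 1 - 0.245098 = 0.7549

P = 0.7549


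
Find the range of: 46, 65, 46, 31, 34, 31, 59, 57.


Max = 65, Min = 31
Range = 65 - 31 = 34

Range = 34


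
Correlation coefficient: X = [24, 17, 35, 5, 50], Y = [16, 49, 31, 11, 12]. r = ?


Mean X = 26.2000, Mean Y = 23.8000
SD X = 15.380507, SD Y = 14.496896
Cov = -32.160000
r = -32.160000/(15.380507*14.496896) = -0.1442

r = -0.1442


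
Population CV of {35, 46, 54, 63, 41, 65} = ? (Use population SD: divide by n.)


Mean = 50.6667
SD = 11.0252
CV = (11.0252/50.6667)*100 = 21.7603%

CV = 21.7603%


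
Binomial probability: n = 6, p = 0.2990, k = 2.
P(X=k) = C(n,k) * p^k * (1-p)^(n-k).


C(6,2) = 15
p^2 = 0.089401
(1-p)^4 = 0.241475
P = 15 * 0.089401 * 0.241475 = 0.3238

P(X=2) = 0.3238


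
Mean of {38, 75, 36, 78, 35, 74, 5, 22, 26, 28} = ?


Sum = 38 + 75 + 36 + 78 + 35 + 74 + 5 + 22 + 26 + 28 = 417
n = 10
Mean = 417/10 = 41.7000

Mean = 41.7000


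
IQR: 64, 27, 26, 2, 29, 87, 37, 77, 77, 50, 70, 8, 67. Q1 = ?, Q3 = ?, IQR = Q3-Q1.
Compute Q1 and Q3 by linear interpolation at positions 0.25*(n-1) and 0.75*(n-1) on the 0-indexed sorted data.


Sorted: 2, 8, 26, 27, 29, 37, 50, 64, 67, 70, 77, 77, 87
Q1 (25th %ile) = 27.0000
Q3 (75th %ile) = 70.0000
IQR = 70.0000 - 27.0000 = 43.0000

IQR = 43.0000


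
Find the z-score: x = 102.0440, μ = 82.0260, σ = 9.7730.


z = (102.0440 - 82.0260)/9.7730
= 20.0180/9.7730
= 2.0483

z = 2.0483


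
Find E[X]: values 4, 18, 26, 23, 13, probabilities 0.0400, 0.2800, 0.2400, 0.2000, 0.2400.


E[X] = 4*0.0400 + 18*0.2800 + 26*0.2400 + 23*0.2000 + 13*0.2400
= 0.1600 + 5.0400 + 6.2400 + 4.6000 + 3.1200
= 19.1600

E[X] = 19.1600


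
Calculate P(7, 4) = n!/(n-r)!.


P(7,4) = 7!/3!
= 5040/6
= 840

P(7,4) = 840


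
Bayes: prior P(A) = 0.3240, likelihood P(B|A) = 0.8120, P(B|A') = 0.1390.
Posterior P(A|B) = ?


P(B) = P(B|A)*P(A) + P(B|A')*P(A')
= 0.8120*0.3240 + 0.1390*0.6760
= 0.263088 + 0.093964 = 0.357052
P(A|B) = 0.263088/0.357052 = 0.7368

P(A|B) = 0.7368


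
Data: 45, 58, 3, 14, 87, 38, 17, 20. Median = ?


Sorted: 3, 14, 17, 20, 38, 45, 58, 87
n = 8 (even)
Middle values: 20 and 38
Median = (20+38)/2 = 29.0000

Median = 29.0000


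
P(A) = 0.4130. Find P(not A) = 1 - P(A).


P(not A) = 1 - 0.4130 = 0.5870

P(not A) = 0.5870


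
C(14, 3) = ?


C(14,3) = 14!/(3! × 11!)
= 87178291200/(6 × 39916800)
= 364

C(14,3) = 364


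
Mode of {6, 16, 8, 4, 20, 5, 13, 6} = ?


Frequencies: 4:1, 5:1, 6:2, 8:1, 13:1, 16:1, 20:1
Max frequency = 2
Mode = 6

Mode = 6


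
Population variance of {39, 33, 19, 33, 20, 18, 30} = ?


Mean = 27.4286
Squared deviations: 133.8980, 31.0408, 71.0408, 31.0408, 55.1837, 88.8980, 6.6122
Sum = 417.7143
Variance = 417.7143/7 = 59.6735

Variance = 59.6735


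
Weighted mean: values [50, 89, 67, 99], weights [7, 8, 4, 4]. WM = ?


Numerator = 50*7 + 89*8 + 67*4 + 99*4 = 1726
Denominator = 7 + 8 + 4 + 4 = 23
WM = 1726/23 = 75.0435

WM = 75.0435


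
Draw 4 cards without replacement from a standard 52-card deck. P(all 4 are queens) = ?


P(all queens) = (4/52) × (3/51) × (2/50) × (1/49)
= 3.6938e-06

P = 3.6938e-06


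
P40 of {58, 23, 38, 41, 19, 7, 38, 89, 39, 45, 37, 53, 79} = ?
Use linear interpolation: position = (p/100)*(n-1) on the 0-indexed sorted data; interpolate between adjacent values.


Sorted: 7, 19, 23, 37, 38, 38, 39, 41, 45, 53, 58, 79, 89
n = 13
Index = 40/100 * 12 = 4.8000
Lower = data[4] = 38, Upper = data[5] = 38
P40 = 38 + 0.8000*(0) = 38.0000

P40 = 38.0000


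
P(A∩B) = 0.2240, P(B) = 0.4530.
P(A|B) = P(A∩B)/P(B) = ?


P(A|B) = 0.2240/0.4530 = 0.4945

P(A|B) = 0.4945


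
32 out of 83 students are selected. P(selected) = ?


P = 32/83 = 0.3855

P = 0.3855


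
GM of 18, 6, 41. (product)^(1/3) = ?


Product = 18 × 6 × 41 = 4428
GM = 4428^(1/3) = 16.4211

GM = 16.4211


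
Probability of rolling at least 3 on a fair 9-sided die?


Favorable outcomes (roll ≥ 3): 7
Total outcomes = 9
P = 7/9 = 0.7778

P = 0.7778


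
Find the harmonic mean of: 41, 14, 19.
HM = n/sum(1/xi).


Sum of reciprocals = 1/41 + 1/14 + 1/19 = 0.148450
HM = 3/0.148450 = 20.2088

HM = 20.2088


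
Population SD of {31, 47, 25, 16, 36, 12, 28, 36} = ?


Mean = 28.8750
Variance = 112.6094
SD = sqrt(112.6094) = 10.6118

SD = 10.6118


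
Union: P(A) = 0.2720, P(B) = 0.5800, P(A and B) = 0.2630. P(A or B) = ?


P(A∪B) = 0.2720 + 0.5800 - 0.2630
= 0.8520 - 0.2630
= 0.5890

P(A∪B) = 0.5890


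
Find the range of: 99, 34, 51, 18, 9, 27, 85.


Max = 99, Min = 9
Range = 99 - 9 = 90

Range = 90


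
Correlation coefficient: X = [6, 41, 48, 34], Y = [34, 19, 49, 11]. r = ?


Mean X = 32.2500, Mean Y = 28.2500
SD X = 15.943259, SD Y = 14.549485
Cov = 16.187500
r = 16.187500/(15.943259*14.549485) = 0.0698

r = 0.0698


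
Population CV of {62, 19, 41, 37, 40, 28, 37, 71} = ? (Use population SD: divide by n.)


Mean = 41.8750
SD = 15.8937
CV = (15.8937/41.8750)*100 = 37.9551%

CV = 37.9551%


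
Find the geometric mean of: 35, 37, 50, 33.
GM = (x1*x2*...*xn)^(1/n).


Product = 35 × 37 × 50 × 33 = 2136750
GM = 2136750^(1/4) = 38.2330

GM = 38.2330


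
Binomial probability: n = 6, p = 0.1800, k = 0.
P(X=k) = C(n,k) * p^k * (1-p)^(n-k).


C(6,0) = 1
p^0 = 1.000000
(1-p)^6 = 0.304007
P = 1 * 1.000000 * 0.304007 = 0.3040

P(X=0) = 0.3040


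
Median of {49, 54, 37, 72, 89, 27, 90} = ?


Sorted: 27, 37, 49, 54, 72, 89, 90
n = 7 (odd)
Middle value = 54

Median = 54


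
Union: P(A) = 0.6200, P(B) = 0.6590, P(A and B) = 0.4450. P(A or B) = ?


P(A∪B) = 0.6200 + 0.6590 - 0.4450
= 1.2790 - 0.4450
= 0.8340

P(A∪B) = 0.8340


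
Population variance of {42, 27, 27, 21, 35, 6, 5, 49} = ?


Mean = 26.5000
Squared deviations: 240.2500, 0.2500, 0.2500, 30.2500, 72.2500, 420.2500, 462.2500, 506.2500
Sum = 1732.0000
Variance = 1732.0000/8 = 216.5000

Variance = 216.5000


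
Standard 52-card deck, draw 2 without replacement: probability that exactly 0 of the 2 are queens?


Hypergeometric: P(X=0) = C(4,0)·C(48,2) / C(52,2)
= 1 × 1128 / 1326
= 1128/1326 = 0.8507

P = 0.8507


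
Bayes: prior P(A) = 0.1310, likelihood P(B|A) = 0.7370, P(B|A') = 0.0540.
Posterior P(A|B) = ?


P(B) = P(B|A)*P(A) + P(B|A')*P(A')
= 0.7370*0.1310 + 0.0540*0.8690
= 0.096547 + 0.046926 = 0.143473
P(A|B) = 0.096547/0.143473 = 0.6729

P(A|B) = 0.6729


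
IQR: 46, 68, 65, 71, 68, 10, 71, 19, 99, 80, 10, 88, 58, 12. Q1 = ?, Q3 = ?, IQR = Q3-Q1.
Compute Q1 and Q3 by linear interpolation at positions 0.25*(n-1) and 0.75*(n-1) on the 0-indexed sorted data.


Sorted: 10, 10, 12, 19, 46, 58, 65, 68, 68, 71, 71, 80, 88, 99
Q1 (25th %ile) = 25.7500
Q3 (75th %ile) = 71.0000
IQR = 71.0000 - 25.7500 = 45.2500

IQR = 45.2500


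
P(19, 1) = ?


P(19,1) = 19!/18!
= 121645100408832000/6402373705728000
= 19

P(19,1) = 19


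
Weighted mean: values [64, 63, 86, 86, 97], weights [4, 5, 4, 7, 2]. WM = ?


Numerator = 64*4 + 63*5 + 86*4 + 86*7 + 97*2 = 1711
Denominator = 4 + 5 + 4 + 7 + 2 = 22
WM = 1711/22 = 77.7727

WM = 77.7727


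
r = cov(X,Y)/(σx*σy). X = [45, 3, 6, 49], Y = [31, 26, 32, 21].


Mean X = 25.7500, Mean Y = 27.5000
SD X = 21.323403, SD Y = 4.387482
Cov = -34.625000
r = -34.625000/(21.323403*4.387482) = -0.3701

r = -0.3701


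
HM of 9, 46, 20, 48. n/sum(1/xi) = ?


Sum of reciprocals = 1/9 + 1/46 + 1/20 + 1/48 = 0.203684
HM = 4/0.203684 = 19.6383

HM = 19.6383


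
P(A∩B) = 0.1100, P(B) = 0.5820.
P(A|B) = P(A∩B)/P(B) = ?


P(A|B) = 0.1100/0.5820 = 0.1890

P(A|B) = 0.1890


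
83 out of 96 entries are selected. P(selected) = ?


P = 83/96 = 0.8646

P = 0.8646


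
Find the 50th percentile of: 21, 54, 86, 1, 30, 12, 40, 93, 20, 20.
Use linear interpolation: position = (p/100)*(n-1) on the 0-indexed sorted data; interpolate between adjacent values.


Sorted: 1, 12, 20, 20, 21, 30, 40, 54, 86, 93
n = 10
Index = 50/100 * 9 = 4.5000
Lower = data[4] = 21, Upper = data[5] = 30
P50 = 21 + 0.5000*(9) = 25.5000

P50 = 25.5000


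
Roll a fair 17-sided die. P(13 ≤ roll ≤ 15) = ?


Favorable outcomes (13 ≤ roll ≤ 15): 3
Total outcomes = 17
P = 3/17 = 0.1765

P = 0.1765


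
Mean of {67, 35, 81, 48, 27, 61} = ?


Sum = 67 + 35 + 81 + 48 + 27 + 61 = 319
n = 6
Mean = 319/6 = 53.1667

Mean = 53.1667


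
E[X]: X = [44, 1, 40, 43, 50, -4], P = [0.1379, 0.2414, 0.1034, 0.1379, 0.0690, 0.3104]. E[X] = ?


E[X] = 44*0.1379 + 1*0.2414 + 40*0.1034 + 43*0.1379 + 50*0.0690 - 4*0.3104
= 6.0676 + 0.2414 + 4.1360 + 5.9297 + 3.4500 - 1.2416
= 18.5831

E[X] = 18.5831


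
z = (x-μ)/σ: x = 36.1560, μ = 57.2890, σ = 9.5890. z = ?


z = (36.1560 - 57.2890)/9.5890
= -21.1330/9.5890
= -2.2039

z = -2.2039


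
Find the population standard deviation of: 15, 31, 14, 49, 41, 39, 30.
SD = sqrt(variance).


Mean = 31.2857
Variance = 147.6327
SD = sqrt(147.6327) = 12.1504

SD = 12.1504


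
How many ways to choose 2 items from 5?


C(5,2) = 5!/(2! × 3!)
= 120/(2 × 6)
= 10

C(5,2) = 10


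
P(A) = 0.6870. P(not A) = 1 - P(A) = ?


P(not A) = 1 - 0.6870 = 0.3130

P(not A) = 0.3130


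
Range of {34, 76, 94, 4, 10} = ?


Max = 94, Min = 4
Range = 94 - 4 = 90

Range = 90


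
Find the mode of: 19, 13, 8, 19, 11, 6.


Frequencies: 6:1, 8:1, 11:1, 13:1, 19:2
Max frequency = 2
Mode = 19

Mode = 19


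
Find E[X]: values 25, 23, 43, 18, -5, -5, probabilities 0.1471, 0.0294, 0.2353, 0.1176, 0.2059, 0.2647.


E[X] = 25*0.1471 + 23*0.0294 + 43*0.2353 + 18*0.1176 - 5*0.2059 - 5*0.2647
= 3.6775 + 0.6762 + 10.1179 + 2.1168 - 1.0295 - 1.3235
= 14.2354

E[X] = 14.2354


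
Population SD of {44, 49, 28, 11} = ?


Mean = 33.0000
Variance = 221.5000
SD = sqrt(221.5000) = 14.8829

SD = 14.8829


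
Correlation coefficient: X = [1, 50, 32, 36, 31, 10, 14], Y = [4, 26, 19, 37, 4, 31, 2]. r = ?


Mean X = 24.8571, Mean Y = 17.5714
SD X = 15.824290, SD Y = 13.318699
Cov = 92.653061
r = 92.653061/(15.824290*13.318699) = 0.4396

r = 0.4396


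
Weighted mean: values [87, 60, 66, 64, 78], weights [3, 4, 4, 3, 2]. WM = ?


Numerator = 87*3 + 60*4 + 66*4 + 64*3 + 78*2 = 1113
Denominator = 3 + 4 + 4 + 3 + 2 = 16
WM = 1113/16 = 69.5625

WM = 69.5625


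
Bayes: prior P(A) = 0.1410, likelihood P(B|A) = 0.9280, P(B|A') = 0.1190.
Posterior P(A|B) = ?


P(B) = P(B|A)*P(A) + P(B|A')*P(A')
= 0.9280*0.1410 + 0.1190*0.8590
= 0.130848 + 0.102221 = 0.233069
P(A|B) = 0.130848/0.233069 = 0.5614

P(A|B) = 0.5614


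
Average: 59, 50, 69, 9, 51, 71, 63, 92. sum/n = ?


Sum = 59 + 50 + 69 + 9 + 51 + 71 + 63 + 92 = 464
n = 8
Mean = 464/8 = 58.0000

Mean = 58.0000


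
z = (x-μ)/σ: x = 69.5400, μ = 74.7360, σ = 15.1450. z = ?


z = (69.5400 - 74.7360)/15.1450
= -5.1960/15.1450
= -0.3431

z = -0.3431


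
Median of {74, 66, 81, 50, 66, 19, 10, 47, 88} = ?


Sorted: 10, 19, 47, 50, 66, 66, 74, 81, 88
n = 9 (odd)
Middle value = 66

Median = 66


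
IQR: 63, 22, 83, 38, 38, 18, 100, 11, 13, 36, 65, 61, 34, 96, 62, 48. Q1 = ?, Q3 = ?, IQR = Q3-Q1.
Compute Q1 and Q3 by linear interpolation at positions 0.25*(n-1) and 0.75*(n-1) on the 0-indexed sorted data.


Sorted: 11, 13, 18, 22, 34, 36, 38, 38, 48, 61, 62, 63, 65, 83, 96, 100
Q1 (25th %ile) = 31.0000
Q3 (75th %ile) = 63.5000
IQR = 63.5000 - 31.0000 = 32.5000

IQR = 32.5000


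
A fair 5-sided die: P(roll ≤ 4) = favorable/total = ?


Favorable outcomes (roll ≤ 4): 4
Total outcomes = 5
P = 4/5 = 0.8000

P = 0.8000


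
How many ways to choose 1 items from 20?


C(20,1) = 20!/(1! × 19!)
= 2432902008176640000/(1 × 121645100408832000)
= 20

C(20,1) = 20


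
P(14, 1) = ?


P(14,1) = 14!/13!
= 87178291200/6227020800
= 14

P(14,1) = 14


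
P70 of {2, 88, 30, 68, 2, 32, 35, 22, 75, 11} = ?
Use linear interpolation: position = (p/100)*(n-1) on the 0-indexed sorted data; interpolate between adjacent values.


Sorted: 2, 2, 11, 22, 30, 32, 35, 68, 75, 88
n = 10
Index = 70/100 * 9 = 6.3000
Lower = data[6] = 35, Upper = data[7] = 68
P70 = 35 + 0.3000*(33) = 44.9000

P70 = 44.9000


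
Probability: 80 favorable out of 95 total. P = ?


P = 80/95 = 0.8421

P = 0.8421


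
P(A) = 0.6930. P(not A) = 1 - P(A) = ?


P(not A) = 1 - 0.6930 = 0.3070

P(not A) = 0.3070


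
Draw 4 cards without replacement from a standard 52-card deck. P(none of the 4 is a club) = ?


P(no clubs) = (39/52) × (38/51) × (37/50) × (36/49)
= 0.3038

P = 0.3038


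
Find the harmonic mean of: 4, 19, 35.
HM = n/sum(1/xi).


Sum of reciprocals = 1/4 + 1/19 + 1/35 = 0.331203
HM = 3/0.331203 = 9.0579

HM = 9.0579


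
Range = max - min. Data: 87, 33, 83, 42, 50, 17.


Max = 87, Min = 17
Range = 87 - 17 = 70

Range = 70


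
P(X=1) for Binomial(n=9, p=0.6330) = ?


C(9,1) = 9
p^1 = 0.633000
(1-p)^8 = 0.000329
P = 9 * 0.633000 * 0.000329 = 0.0019

P(X=1) = 0.0019


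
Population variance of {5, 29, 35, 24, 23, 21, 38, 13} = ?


Mean = 23.5000
Squared deviations: 342.2500, 30.2500, 132.2500, 0.2500, 0.2500, 6.2500, 210.2500, 110.2500
Sum = 832.0000
Variance = 832.0000/8 = 104.0000

Variance = 104.0000


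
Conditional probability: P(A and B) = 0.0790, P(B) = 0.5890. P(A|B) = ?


P(A|B) = 0.0790/0.5890 = 0.1341

P(A|B) = 0.1341


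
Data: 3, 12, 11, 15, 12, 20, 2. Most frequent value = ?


Frequencies: 2:1, 3:1, 11:1, 12:2, 15:1, 20:1
Max frequency = 2
Mode = 12

Mode = 12


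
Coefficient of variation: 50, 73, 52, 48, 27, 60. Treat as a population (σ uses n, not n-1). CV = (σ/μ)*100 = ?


Mean = 51.6667
SD = 13.8404
CV = (13.8404/51.6667)*100 = 26.7878%

CV = 26.7878%


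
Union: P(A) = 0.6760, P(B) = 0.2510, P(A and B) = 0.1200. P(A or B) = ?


P(A∪B) = 0.6760 + 0.2510 - 0.1200
= 0.9270 - 0.1200
= 0.8070

P(A∪B) = 0.8070


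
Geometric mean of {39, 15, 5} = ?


Product = 39 × 15 × 5 = 2925
GM = 2925^(1/3) = 14.3013

GM = 14.3013


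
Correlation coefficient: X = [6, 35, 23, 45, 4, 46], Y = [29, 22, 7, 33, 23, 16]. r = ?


Mean X = 26.5000, Mean Y = 21.6667
SD X = 16.997549, SD Y = 8.478732
Cov = -4.500000
r = -4.500000/(16.997549*8.478732) = -0.0312

r = -0.0312


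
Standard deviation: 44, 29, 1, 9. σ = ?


Mean = 20.7500
Variance = 284.1875
SD = sqrt(284.1875) = 16.8579

SD = 16.8579


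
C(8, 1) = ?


C(8,1) = 8!/(1! × 7!)
= 40320/(1 × 5040)
= 8

C(8,1) = 8


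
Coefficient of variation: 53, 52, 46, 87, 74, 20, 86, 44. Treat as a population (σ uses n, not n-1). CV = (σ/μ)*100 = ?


Mean = 57.7500
SD = 21.5798
CV = (21.5798/57.7500)*100 = 37.3676%

CV = 37.3676%


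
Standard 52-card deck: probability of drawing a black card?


26 black cards in 52 cards
P = 26/52 = 0.5000

P = 0.5000


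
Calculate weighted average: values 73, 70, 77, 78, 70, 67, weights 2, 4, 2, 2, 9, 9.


Numerator = 73*2 + 70*4 + 77*2 + 78*2 + 70*9 + 67*9 = 1969
Denominator = 2 + 4 + 2 + 2 + 9 + 9 = 28
WM = 1969/28 = 70.3214

WM = 70.3214


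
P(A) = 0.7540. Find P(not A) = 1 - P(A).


P(not A) = 1 - 0.7540 = 0.2460

P(not A) = 0.2460


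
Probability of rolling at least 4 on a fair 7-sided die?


Favorable outcomes (roll ≥ 4): 4
Total outcomes = 7
P = 4/7 = 0.5714

P = 0.5714


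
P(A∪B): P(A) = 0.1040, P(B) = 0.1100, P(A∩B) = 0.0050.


P(A∪B) = 0.1040 + 0.1100 - 0.0050
= 0.2140 - 0.0050
= 0.2090

P(A∪B) = 0.2090


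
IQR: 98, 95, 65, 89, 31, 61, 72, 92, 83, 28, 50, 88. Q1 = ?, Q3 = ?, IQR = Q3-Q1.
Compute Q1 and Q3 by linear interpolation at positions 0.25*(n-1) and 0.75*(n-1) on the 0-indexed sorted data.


Sorted: 28, 31, 50, 61, 65, 72, 83, 88, 89, 92, 95, 98
Q1 (25th %ile) = 58.2500
Q3 (75th %ile) = 89.7500
IQR = 89.7500 - 58.2500 = 31.5000

IQR = 31.5000


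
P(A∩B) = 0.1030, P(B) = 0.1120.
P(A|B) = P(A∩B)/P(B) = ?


P(A|B) = 0.1030/0.1120 = 0.9196

P(A|B) = 0.9196


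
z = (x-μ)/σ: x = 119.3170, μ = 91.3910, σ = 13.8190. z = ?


z = (119.3170 - 91.3910)/13.8190
= 27.9260/13.8190
= 2.0208

z = 2.0208


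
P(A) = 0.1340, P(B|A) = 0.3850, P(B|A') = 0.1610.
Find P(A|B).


P(B) = P(B|A)*P(A) + P(B|A')*P(A')
= 0.3850*0.1340 + 0.1610*0.8660
= 0.051590 + 0.139426 = 0.191016
P(A|B) = 0.051590/0.191016 = 0.2701

P(A|B) = 0.2701


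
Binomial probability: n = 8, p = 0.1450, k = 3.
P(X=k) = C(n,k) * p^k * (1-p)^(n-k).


C(8,3) = 56
p^3 = 0.003049
(1-p)^5 = 0.456910
P = 56 * 0.003049 * 0.456910 = 0.0780

P(X=3) = 0.0780


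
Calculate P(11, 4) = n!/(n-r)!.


P(11,4) = 11!/7!
= 39916800/5040
= 7920

P(11,4) = 7920


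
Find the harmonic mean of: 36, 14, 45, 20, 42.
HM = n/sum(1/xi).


Sum of reciprocals = 1/36 + 1/14 + 1/45 + 1/20 + 1/42 = 0.195238
HM = 5/0.195238 = 25.6098

HM = 25.6098


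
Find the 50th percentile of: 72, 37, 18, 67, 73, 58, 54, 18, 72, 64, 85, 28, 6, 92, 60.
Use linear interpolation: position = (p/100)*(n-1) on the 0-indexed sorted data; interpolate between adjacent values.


Sorted: 6, 18, 18, 28, 37, 54, 58, 60, 64, 67, 72, 72, 73, 85, 92
n = 15
Index = 50/100 * 14 = 7.0000
Lower = data[7] = 60, Upper = data[8] = 64
P50 = 60 + 0*(4) = 60.0000

P50 = 60.0000


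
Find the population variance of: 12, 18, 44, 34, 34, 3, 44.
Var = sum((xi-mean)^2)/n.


Mean = 27.0000
Squared deviations: 225.0000, 81.0000, 289.0000, 49.0000, 49.0000, 576.0000, 289.0000
Sum = 1558.0000
Variance = 1558.0000/7 = 222.5714

Variance = 222.5714


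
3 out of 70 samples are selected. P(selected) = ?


P = 3/70 = 0.0429

P = 0.0429


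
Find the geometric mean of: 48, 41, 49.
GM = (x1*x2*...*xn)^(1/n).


Product = 48 × 41 × 49 = 96432
GM = 96432^(1/3) = 45.8571

GM = 45.8571


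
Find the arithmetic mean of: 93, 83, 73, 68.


Sum = 93 + 83 + 73 + 68 = 317
n = 4
Mean = 317/4 = 79.2500

Mean = 79.2500


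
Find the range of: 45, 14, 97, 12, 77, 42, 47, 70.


Max = 97, Min = 12
Range = 97 - 12 = 85

Range = 85


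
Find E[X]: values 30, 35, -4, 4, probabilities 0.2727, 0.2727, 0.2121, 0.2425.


E[X] = 30*0.2727 + 35*0.2727 - 4*0.2121 + 4*0.2425
= 8.1810 + 9.5445 - 0.8484 + 0.9700
= 17.8471

E[X] = 17.8471


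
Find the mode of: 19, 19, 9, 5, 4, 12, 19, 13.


Frequencies: 4:1, 5:1, 9:1, 12:1, 13:1, 19:3
Max frequency = 3
Mode = 19

Mode = 19


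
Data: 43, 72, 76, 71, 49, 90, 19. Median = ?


Sorted: 19, 43, 49, 71, 72, 76, 90
n = 7 (odd)
Middle value = 71

Median = 71


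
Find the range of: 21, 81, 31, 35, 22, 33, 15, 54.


Max = 81, Min = 15
Range = 81 - 15 = 66

Range = 66


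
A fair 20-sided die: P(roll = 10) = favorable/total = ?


Favorable outcomes (roll = 10): 1
Total outcomes = 20
P = 1/20 = 0.0500

P = 0.0500


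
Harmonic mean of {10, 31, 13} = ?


Sum of reciprocals = 1/10 + 1/31 + 1/13 = 0.209181
HM = 3/0.209181 = 14.3416

HM = 14.3416


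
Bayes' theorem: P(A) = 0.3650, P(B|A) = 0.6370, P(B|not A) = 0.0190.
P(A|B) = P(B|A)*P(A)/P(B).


P(B) = P(B|A)*P(A) + P(B|A')*P(A')
= 0.6370*0.3650 + 0.0190*0.6350
= 0.232505 + 0.012065 = 0.244570
P(A|B) = 0.232505/0.244570 = 0.9507

P(A|B) = 0.9507


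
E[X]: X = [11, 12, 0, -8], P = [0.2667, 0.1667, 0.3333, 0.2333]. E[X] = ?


E[X] = 11*0.2667 + 12*0.1667 + 0*0.3333 - 8*0.2333
= 2.9337 + 2.0004 + 0 - 1.8664
= 3.0677

E[X] = 3.0677


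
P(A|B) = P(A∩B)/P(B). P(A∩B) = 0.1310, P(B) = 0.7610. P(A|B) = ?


P(A|B) = 0.1310/0.7610 = 0.1721

P(A|B) = 0.1721


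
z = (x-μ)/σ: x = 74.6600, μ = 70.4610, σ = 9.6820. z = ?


z = (74.6600 - 70.4610)/9.6820
= 4.1990/9.6820
= 0.4337

z = 0.4337


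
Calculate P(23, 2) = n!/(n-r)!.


P(23,2) = 23!/21!
= 25852016738884976640000/51090942171709440000
= 506

P(23,2) = 506


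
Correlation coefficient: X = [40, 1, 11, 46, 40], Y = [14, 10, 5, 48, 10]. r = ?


Mean X = 27.6000, Mean Y = 17.4000
SD X = 18.051039, SD Y = 15.564061
Cov = 166.360000
r = 166.360000/(18.051039*15.564061) = 0.5921

r = 0.5921


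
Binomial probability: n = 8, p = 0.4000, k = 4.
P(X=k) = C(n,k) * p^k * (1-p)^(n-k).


C(8,4) = 70
p^4 = 0.025600
(1-p)^4 = 0.129600
P = 70 * 0.025600 * 0.129600 = 0.2322

P(X=4) = 0.2322


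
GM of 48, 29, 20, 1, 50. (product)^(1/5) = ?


Product = 48 × 29 × 20 × 1 × 50 = 1392000
GM = 1392000^(1/5) = 16.9328

GM = 16.9328


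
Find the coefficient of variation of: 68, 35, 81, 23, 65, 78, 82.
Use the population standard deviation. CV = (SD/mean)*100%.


Mean = 61.7143
SD = 21.7500
CV = (21.7500/61.7143)*100 = 35.2430%

CV = 35.2430%


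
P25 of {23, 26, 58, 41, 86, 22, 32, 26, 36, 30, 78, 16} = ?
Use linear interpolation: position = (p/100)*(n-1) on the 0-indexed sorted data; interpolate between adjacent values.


Sorted: 16, 22, 23, 26, 26, 30, 32, 36, 41, 58, 78, 86
n = 12
Index = 25/100 * 11 = 2.7500
Lower = data[2] = 23, Upper = data[3] = 26
P25 = 23 + 0.7500*(3) = 25.2500

P25 = 25.2500


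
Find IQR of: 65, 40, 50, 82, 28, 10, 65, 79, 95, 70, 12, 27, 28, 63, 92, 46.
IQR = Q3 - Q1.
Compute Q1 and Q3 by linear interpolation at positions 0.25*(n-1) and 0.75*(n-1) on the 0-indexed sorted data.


Sorted: 10, 12, 27, 28, 28, 40, 46, 50, 63, 65, 65, 70, 79, 82, 92, 95
Q1 (25th %ile) = 28.0000
Q3 (75th %ile) = 72.2500
IQR = 72.2500 - 28.0000 = 44.2500

IQR = 44.2500


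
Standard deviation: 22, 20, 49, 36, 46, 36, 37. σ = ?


Mean = 35.1429
Variance = 102.4082
SD = sqrt(102.4082) = 10.1197

SD = 10.1197


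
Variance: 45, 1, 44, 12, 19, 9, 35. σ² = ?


Mean = 23.5714
Squared deviations: 459.1837, 509.4694, 417.3265, 133.8980, 20.8980, 212.3265, 130.6122
Sum = 1883.7143
Variance = 1883.7143/7 = 269.1020

Variance = 269.1020


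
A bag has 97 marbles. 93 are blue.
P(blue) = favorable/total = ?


P = 93/97 = 0.9588

P = 0.9588


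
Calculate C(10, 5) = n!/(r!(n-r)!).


C(10,5) = 10!/(5! × 5!)
= 3628800/(120 × 120)
= 252

C(10,5) = 252


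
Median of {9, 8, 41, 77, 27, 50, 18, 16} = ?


Sorted: 8, 9, 16, 18, 27, 41, 50, 77
n = 8 (even)
Middle values: 18 and 27
Median = (18+27)/2 = 22.5000

Median = 22.5000


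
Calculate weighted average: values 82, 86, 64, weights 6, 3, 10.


Numerator = 82*6 + 86*3 + 64*10 = 1390
Denominator = 6 + 3 + 10 = 19
WM = 1390/19 = 73.1579

WM = 73.1579


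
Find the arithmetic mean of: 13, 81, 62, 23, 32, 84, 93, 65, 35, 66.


Sum = 13 + 81 + 62 + 23 + 32 + 84 + 93 + 65 + 35 + 66 = 554
n = 10
Mean = 554/10 = 55.4000

Mean = 55.4000


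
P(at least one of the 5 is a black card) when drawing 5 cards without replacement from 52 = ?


P(at least one) = 1 - P(none)
P(none) = (26/52) × (25/51) × (24/50) × (23/49) × (22/48) = 0.025310
P(at least one) = 1 - 0.025310 = 0.9747

P = 0.9747


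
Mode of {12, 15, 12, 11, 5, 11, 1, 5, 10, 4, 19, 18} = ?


Frequencies: 1:1, 4:1, 5:2, 10:1, 11:2, 12:2, 15:1, 18:1, 19:1
Max frequency = 2
Mode = 5, 11, 12

Mode = 5, 11, 12


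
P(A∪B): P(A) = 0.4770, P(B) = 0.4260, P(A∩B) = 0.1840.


P(A∪B) = 0.4770 + 0.4260 - 0.1840
= 0.9030 - 0.1840
= 0.7190

P(A∪B) = 0.7190


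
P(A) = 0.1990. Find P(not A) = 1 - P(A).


P(not A) = 1 - 0.1990 = 0.8010

P(not A) = 0.8010


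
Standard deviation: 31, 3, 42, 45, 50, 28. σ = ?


Mean = 33.1667
Variance = 240.4722
SD = sqrt(240.4722) = 15.5072

SD = 15.5072


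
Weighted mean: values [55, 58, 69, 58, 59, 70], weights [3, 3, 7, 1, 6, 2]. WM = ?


Numerator = 55*3 + 58*3 + 69*7 + 58*1 + 59*6 + 70*2 = 1374
Denominator = 3 + 3 + 7 + 1 + 6 + 2 = 22
WM = 1374/22 = 62.4545

WM = 62.4545


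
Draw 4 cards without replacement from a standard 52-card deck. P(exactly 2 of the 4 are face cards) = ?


Hypergeometric: P(X=2) = C(12,2)·C(40,2) / C(52,4)
= 66 × 780 / 270725
= 51480/270725 = 0.1902

P = 0.1902


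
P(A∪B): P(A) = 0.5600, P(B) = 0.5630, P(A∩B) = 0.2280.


P(A∪B) = 0.5600 + 0.5630 - 0.2280
= 1.1230 - 0.2280
= 0.8950

P(A∪B) = 0.8950


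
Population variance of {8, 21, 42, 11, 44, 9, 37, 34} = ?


Mean = 25.7500
Squared deviations: 315.0625, 22.5625, 264.0625, 217.5625, 333.0625, 280.5625, 126.5625, 68.0625
Sum = 1627.5000
Variance = 1627.5000/8 = 203.4375

Variance = 203.4375


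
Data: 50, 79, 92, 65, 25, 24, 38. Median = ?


Sorted: 24, 25, 38, 50, 65, 79, 92
n = 7 (odd)
Middle value = 50

Median = 50


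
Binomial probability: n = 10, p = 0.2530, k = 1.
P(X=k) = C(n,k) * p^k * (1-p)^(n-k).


C(10,1) = 10
p^1 = 0.253000
(1-p)^9 = 0.072424
P = 10 * 0.253000 * 0.072424 = 0.1832

P(X=1) = 0.1832


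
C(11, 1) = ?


C(11,1) = 11!/(1! × 10!)
= 39916800/(1 × 3628800)
= 11

C(11,1) = 11


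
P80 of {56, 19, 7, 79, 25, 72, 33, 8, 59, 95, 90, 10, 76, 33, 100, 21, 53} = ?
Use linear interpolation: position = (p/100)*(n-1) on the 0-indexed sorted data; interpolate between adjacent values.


Sorted: 7, 8, 10, 19, 21, 25, 33, 33, 53, 56, 59, 72, 76, 79, 90, 95, 100
n = 17
Index = 80/100 * 16 = 12.8000
Lower = data[12] = 76, Upper = data[13] = 79
P80 = 76 + 0.8000*(3) = 78.4000

P80 = 78.4000


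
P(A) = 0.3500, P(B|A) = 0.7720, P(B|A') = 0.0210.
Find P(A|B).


P(B) = P(B|A)*P(A) + P(B|A')*P(A')
= 0.7720*0.3500 + 0.0210*0.6500
= 0.270200 + 0.013650 = 0.283850
P(A|B) = 0.270200/0.283850 = 0.9519

P(A|B) = 0.9519


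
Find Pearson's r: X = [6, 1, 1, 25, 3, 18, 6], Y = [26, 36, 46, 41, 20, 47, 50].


Mean X = 8.5714, Mean Y = 38.0000
SD X = 8.599953, SD Y = 10.488088
Cov = 27.000000
r = 27.000000/(8.599953*10.488088) = 0.2993

r = 0.2993


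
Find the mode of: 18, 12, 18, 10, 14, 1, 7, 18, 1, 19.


Frequencies: 1:2, 7:1, 10:1, 12:1, 14:1, 18:3, 19:1
Max frequency = 3
Mode = 18

Mode = 18


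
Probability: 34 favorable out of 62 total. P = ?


P = 34/62 = 0.5484

P = 0.5484


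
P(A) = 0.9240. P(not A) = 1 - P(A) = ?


P(not A) = 1 - 0.9240 = 0.0760

P(not A) = 0.0760


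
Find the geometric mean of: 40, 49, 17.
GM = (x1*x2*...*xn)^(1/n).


Product = 40 × 49 × 17 = 33320
GM = 33320^(1/3) = 32.1787

GM = 32.1787


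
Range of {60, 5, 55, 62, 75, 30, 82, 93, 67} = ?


Max = 93, Min = 5
Range = 93 - 5 = 88

Range = 88


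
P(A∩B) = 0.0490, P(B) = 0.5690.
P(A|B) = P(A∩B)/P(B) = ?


P(A|B) = 0.0490/0.5690 = 0.0861

P(A|B) = 0.0861


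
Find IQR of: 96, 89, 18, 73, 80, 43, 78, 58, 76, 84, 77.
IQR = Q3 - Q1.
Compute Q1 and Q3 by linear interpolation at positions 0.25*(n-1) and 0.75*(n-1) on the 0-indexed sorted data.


Sorted: 18, 43, 58, 73, 76, 77, 78, 80, 84, 89, 96
Q1 (25th %ile) = 65.5000
Q3 (75th %ile) = 82.0000
IQR = 82.0000 - 65.5000 = 16.5000

IQR = 16.5000


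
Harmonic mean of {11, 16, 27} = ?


Sum of reciprocals = 1/11 + 1/16 + 1/27 = 0.190446
HM = 3/0.190446 = 15.7525

HM = 15.7525


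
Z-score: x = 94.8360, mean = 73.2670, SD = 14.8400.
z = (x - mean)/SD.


z = (94.8360 - 73.2670)/14.8400
= 21.5690/14.8400
= 1.4534

z = 1.4534


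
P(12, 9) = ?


P(12,9) = 12!/3!
= 479001600/6
= 79833600

P(12,9) = 79833600


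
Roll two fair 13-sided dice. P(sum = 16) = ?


Total outcomes = 13×13 = 169
Favorable (sum = 16): 11
P = 11/169 = 0.0651

P = 0.0651


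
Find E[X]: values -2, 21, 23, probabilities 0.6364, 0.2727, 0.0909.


E[X] = -2*0.6364 + 21*0.2727 + 23*0.0909
= -1.2728 + 5.7267 + 2.0907
= 6.5446

E[X] = 6.5446


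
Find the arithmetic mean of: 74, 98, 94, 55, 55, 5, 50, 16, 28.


Sum = 74 + 98 + 94 + 55 + 55 + 5 + 50 + 16 + 28 = 475
n = 9
Mean = 475/9 = 52.7778

Mean = 52.7778


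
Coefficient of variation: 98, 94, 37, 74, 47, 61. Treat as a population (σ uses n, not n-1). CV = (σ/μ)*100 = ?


Mean = 68.5000
SD = 22.5887
CV = (22.5887/68.5000)*100 = 32.9762%

CV = 32.9762%


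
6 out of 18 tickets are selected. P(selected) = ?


P = 6/18 = 0.3333

P = 0.3333


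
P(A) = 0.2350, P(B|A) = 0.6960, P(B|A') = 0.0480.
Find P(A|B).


P(B) = P(B|A)*P(A) + P(B|A')*P(A')
= 0.6960*0.2350 + 0.0480*0.7650
= 0.163560 + 0.036720 = 0.200280
P(A|B) = 0.163560/0.200280 = 0.8167

P(A|B) = 0.8167


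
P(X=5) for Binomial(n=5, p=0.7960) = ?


C(5,5) = 1
p^5 = 0.319570
(1-p)^0 = 1.000000
P = 1 * 0.319570 * 1.000000 = 0.3196

P(X=5) = 0.3196


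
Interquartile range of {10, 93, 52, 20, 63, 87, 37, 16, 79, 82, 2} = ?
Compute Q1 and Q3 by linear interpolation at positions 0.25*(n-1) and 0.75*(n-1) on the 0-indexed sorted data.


Sorted: 2, 10, 16, 20, 37, 52, 63, 79, 82, 87, 93
Q1 (25th %ile) = 18.0000
Q3 (75th %ile) = 80.5000
IQR = 80.5000 - 18.0000 = 62.5000

IQR = 62.5000


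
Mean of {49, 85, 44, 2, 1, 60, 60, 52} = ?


Sum = 49 + 85 + 44 + 2 + 1 + 60 + 60 + 52 = 353
n = 8
Mean = 353/8 = 44.1250

Mean = 44.1250


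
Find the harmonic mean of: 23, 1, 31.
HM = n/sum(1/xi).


Sum of reciprocals = 1/23 + 1/1 + 1/31 = 1.075736
HM = 3/1.075736 = 2.7888

HM = 2.7888


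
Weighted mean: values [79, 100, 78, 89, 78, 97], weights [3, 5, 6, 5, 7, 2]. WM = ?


Numerator = 79*3 + 100*5 + 78*6 + 89*5 + 78*7 + 97*2 = 2390
Denominator = 3 + 5 + 6 + 5 + 7 + 2 = 28
WM = 2390/28 = 85.3571

WM = 85.3571


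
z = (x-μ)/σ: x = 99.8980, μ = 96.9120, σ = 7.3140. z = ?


z = (99.8980 - 96.9120)/7.3140
= 2.9860/7.3140
= 0.4083

z = 0.4083


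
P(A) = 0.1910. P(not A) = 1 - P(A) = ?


P(not A) = 1 - 0.1910 = 0.8090

P(not A) = 0.8090


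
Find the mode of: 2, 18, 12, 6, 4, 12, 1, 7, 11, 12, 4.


Frequencies: 1:1, 2:1, 4:2, 6:1, 7:1, 11:1, 12:3, 18:1
Max frequency = 3
Mode = 12

Mode = 12


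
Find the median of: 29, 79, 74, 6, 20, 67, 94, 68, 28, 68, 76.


Sorted: 6, 20, 28, 29, 67, 68, 68, 74, 76, 79, 94
n = 11 (odd)
Middle value = 68

Median = 68


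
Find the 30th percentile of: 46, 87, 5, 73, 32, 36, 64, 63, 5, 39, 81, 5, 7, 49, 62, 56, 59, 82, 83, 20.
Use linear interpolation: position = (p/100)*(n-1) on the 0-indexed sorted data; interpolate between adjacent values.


Sorted: 5, 5, 5, 7, 20, 32, 36, 39, 46, 49, 56, 59, 62, 63, 64, 73, 81, 82, 83, 87
n = 20
Index = 30/100 * 19 = 5.7000
Lower = data[5] = 32, Upper = data[6] = 36
P30 = 32 + 0.7000*(4) = 34.8000

P30 = 34.8000


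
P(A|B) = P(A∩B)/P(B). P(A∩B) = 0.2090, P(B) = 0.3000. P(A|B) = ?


P(A|B) = 0.2090/0.3000 = 0.6967

P(A|B) = 0.6967


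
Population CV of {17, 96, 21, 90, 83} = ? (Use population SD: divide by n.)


Mean = 61.4000
SD = 34.8861
CV = (34.8861/61.4000)*100 = 56.8178%

CV = 56.8178%


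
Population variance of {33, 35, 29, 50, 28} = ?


Mean = 35.0000
Squared deviations: 4.0000, 0, 36.0000, 225.0000, 49.0000
Sum = 314.0000
Variance = 314.0000/5 = 62.8000

Variance = 62.8000


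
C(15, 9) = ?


C(15,9) = 15!/(9! × 6!)
= 1307674368000/(362880 × 720)
= 5005

C(15,9) = 5005


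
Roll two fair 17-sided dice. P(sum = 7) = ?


Total outcomes = 17×17 = 289
Favorable (sum = 7): 6
P = 6/289 = 0.0208

P = 0.0208


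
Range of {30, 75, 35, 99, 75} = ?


Max = 99, Min = 30
Range = 99 - 30 = 69

Range = 69


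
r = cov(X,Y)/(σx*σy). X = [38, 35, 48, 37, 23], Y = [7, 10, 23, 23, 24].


Mean X = 36.2000, Mean Y = 17.4000
SD X = 7.984986, SD Y = 7.337575
Cov = -5.280000
r = -5.280000/(7.984986*7.337575) = -0.0901

r = -0.0901


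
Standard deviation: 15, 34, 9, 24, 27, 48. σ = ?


Mean = 26.1667
Variance = 160.4722
SD = sqrt(160.4722) = 12.6678

SD = 12.6678


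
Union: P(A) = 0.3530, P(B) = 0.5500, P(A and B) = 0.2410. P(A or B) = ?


P(A∪B) = 0.3530 + 0.5500 - 0.2410
= 0.9030 - 0.2410
= 0.6620

P(A∪B) = 0.6620


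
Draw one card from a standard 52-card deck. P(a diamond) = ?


13 diamonds in 52 cards
P = 13/52 = 0.2500

P = 0.2500


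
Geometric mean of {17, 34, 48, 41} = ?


Product = 17 × 34 × 48 × 41 = 1137504
GM = 1137504^(1/4) = 32.6579

GM = 32.6579


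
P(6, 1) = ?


P(6,1) = 6!/5!
= 720/120
= 6

P(6,1) = 6


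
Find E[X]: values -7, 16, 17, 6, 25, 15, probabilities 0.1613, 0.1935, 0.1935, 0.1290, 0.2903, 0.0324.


E[X] = -7*0.1613 + 16*0.1935 + 17*0.1935 + 6*0.1290 + 25*0.2903 + 15*0.0324
= -1.1291 + 3.0960 + 3.2895 + 0.7740 + 7.2575 + 0.4860
= 13.7739

E[X] = 13.7739


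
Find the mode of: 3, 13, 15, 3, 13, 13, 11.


Frequencies: 3:2, 11:1, 13:3, 15:1
Max frequency = 3
Mode = 13

Mode = 13


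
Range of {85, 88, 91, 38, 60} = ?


Max = 91, Min = 38
Range = 91 - 38 = 53

Range = 53


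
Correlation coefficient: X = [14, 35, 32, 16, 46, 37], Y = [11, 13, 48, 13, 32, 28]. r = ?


Mean X = 30.0000, Mean Y = 24.1667
SD X = 11.445523, SD Y = 13.334375
Cov = 85.166667
r = 85.166667/(11.445523*13.334375) = 0.5580

r = 0.5580


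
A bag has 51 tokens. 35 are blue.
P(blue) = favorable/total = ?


P = 35/51 = 0.6863

P = 0.6863


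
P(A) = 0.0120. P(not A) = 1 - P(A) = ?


P(not A) = 1 - 0.0120 = 0.9880

P(not A) = 0.9880


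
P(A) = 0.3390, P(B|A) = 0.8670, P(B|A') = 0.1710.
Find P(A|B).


P(B) = P(B|A)*P(A) + P(B|A')*P(A')
= 0.8670*0.3390 + 0.1710*0.6610
= 0.293913 + 0.113031 = 0.406944
P(A|B) = 0.293913/0.406944 = 0.7222

P(A|B) = 0.7222


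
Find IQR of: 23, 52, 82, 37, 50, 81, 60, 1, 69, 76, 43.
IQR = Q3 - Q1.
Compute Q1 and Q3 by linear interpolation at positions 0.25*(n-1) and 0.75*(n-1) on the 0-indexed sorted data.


Sorted: 1, 23, 37, 43, 50, 52, 60, 69, 76, 81, 82
Q1 (25th %ile) = 40.0000
Q3 (75th %ile) = 72.5000
IQR = 72.5000 - 40.0000 = 32.5000

IQR = 32.5000


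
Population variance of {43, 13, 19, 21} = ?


Mean = 24.0000
Squared deviations: 361.0000, 121.0000, 25.0000, 9.0000
Sum = 516.0000
Variance = 516.0000/4 = 129.0000

Variance = 129.0000


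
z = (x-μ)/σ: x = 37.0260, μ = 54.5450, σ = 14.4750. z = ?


z = (37.0260 - 54.5450)/14.4750
= -17.5190/14.4750
= -1.2103

z = -1.2103


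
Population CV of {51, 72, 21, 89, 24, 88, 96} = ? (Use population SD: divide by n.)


Mean = 63.0000
SD = 29.0320
CV = (29.0320/63.0000)*100 = 46.0825%

CV = 46.0825%


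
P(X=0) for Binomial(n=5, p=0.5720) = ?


C(5,0) = 1
p^0 = 1.000000
(1-p)^5 = 0.014362
P = 1 * 1.000000 * 0.014362 = 0.0144

P(X=0) = 0.0144


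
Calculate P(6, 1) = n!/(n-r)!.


P(6,1) = 6!/5!
= 720/120
= 6

P(6,1) = 6


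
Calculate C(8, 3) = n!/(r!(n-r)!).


C(8,3) = 8!/(3! × 5!)
= 40320/(6 × 120)
= 56

C(8,3) = 56
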